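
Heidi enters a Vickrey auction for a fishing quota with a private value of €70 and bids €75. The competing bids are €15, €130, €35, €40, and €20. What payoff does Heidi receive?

Highest competing bid: €130.
Heidi's bid €75 is not the highest, so Heidi loses, pays nothing, and earns zero payoff.

Heidi's payoff: €0.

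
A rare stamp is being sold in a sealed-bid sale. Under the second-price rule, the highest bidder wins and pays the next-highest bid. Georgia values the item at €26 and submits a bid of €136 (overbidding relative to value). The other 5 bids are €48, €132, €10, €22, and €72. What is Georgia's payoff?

Highest competing bid: €132.
Georgia's bid €136 is the highest overall, so Georgia wins and pays the second-highest bid, €132.
Payoff = value − price = €26 − €132 = -€106.

Payoff = -€106.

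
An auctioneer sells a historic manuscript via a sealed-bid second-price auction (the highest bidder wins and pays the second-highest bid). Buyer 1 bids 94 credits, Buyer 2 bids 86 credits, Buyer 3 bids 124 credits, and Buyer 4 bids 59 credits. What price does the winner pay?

The winner pays 94 credits.

Bids in descending order: Buyer 3 124 credits, then Buyer 1 94 credits, then Buyer 2 86 credits, then Buyer 4 59 credits.
Buyer 3 is the highest bidder, so Buyer 3 wins.
Under the second-price rule, the price is the second-highest bid: 94 credits.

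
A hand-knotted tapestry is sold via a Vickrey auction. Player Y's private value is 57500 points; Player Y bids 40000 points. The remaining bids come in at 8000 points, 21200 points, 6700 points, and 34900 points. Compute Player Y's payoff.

Highest competing bid: 34900 points.
Player Y's bid 40000 points is the highest overall, so Player Y wins and pays the second-highest bid, 34900 points.
Payoff = value − price = 57500 points − 34900 points = 22600 points.

22600 points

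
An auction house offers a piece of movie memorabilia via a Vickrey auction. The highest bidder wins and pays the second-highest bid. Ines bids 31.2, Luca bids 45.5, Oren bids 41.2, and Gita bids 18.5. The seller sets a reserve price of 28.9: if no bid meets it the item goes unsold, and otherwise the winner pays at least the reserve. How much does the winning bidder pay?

Bids in descending order: Luca 45.5, then Oren 41.2, then Ines 31.2, then Gita 18.5.
Luca has the highest bid, so Luca wins.
The second-highest bid is 41.2, which exceeds the reserve, so that sets the price.

41.2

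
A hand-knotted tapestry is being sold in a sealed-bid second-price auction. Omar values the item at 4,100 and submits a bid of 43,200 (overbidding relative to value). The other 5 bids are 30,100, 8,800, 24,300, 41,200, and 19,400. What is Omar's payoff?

Highest competing bid: 41,200.
Omar's bid 43,200 is the highest overall, so Omar wins and pays the second-highest bid, 41,200.
Payoff = value − price = 4,100 − 41,200 = -37,100.

-37,100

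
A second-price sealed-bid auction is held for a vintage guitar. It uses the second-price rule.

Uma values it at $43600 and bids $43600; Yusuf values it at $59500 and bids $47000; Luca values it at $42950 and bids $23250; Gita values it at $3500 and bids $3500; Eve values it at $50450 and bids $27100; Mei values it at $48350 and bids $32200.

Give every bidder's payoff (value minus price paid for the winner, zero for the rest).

Uma $0, Yusuf $15900, Luca $0, Gita $0, Eve $0, Mei $0.

Ranking the bids: Yusuf $47000, then Uma $43600, then Mei $32200, then Eve $27100, then Luca $23250, then Gita $3500.
Yusuf has the top bid and wins; the price is the second-highest bid, $43600.
Yusuf's payoff = $59500 − $43600 = $15900. All other bidders lose, so their payoff is 0.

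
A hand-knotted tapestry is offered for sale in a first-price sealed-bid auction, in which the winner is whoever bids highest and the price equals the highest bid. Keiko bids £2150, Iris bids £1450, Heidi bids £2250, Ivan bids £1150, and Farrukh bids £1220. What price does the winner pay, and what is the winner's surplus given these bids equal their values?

Ranking the bids: Heidi £2250 > Keiko £2150 > Iris £1450 > Farrukh £1220 > Ivan £1150.
Heidi is the highest bidder, so Heidi wins.
Under the first-price rule, the price is the highest bid: £2250.
Surplus = £2250 − £2250 = £0.

The winner pays £2250 for a surplus of £0.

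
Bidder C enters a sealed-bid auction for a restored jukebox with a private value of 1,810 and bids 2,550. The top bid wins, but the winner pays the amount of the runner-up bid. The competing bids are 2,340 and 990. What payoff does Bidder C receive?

Highest competing bid: 2,340.
Bidder C's bid 2,550 is the highest overall, so Bidder C wins and pays the second-highest bid, 2,340.
Payoff = value − price = 1,810 − 2,340 = -530.
Overbidding won the item at a price above value — truthful bidding would have avoided this loss.

Payoff = -530.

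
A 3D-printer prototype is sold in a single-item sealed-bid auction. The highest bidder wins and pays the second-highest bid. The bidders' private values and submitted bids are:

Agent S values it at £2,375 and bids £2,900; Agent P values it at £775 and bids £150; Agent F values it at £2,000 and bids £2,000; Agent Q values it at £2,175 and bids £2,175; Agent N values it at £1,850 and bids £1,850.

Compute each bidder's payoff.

Payoffs: Agent S £200, Agent P £0, Agent F £0, Agent Q £0, Agent N £0.

Bids in descending order: Agent S £2,900; Agent Q £2,175; Agent F £2,000; Agent N £1,850; Agent P £150.
Agent S has the top bid and wins; the price is the second-highest bid, £2,175.
Agent S's payoff = £2,375 − £2,175 = £200. All other bidders lose, so their payoff is 0.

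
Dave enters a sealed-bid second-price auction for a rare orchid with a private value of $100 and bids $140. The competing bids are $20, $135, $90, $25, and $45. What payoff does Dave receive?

Highest competing bid: $135.
Dave's bid $140 is the highest overall, so Dave wins and pays the second-highest bid, $135.
Payoff = value − price = $100 − $135 = -$35.
Overbidding won the item at a price above value — truthful bidding would have avoided this loss.

Dave's payoff: -$35.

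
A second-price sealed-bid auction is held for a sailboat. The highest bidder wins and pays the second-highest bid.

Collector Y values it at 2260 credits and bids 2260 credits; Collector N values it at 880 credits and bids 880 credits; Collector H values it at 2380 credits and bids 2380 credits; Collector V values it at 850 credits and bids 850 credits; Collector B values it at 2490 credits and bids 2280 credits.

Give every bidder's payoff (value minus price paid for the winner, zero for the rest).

Bids in descending order: Collector H 2380 credits, then Collector B 2280 credits, then Collector Y 2260 credits, then Collector N 880 credits, then Collector V 850 credits.
Collector H has the top bid and wins; the price is the second-highest bid, 2280 credits.
Collector H's payoff = 2380 credits − 2280 credits = 100 credits. All other bidders lose, so their payoff is 0.

Collector Y 0 credits, Collector N 0 credits, Collector H 100 credits, Collector V 0 credits, Collector B 0 credits.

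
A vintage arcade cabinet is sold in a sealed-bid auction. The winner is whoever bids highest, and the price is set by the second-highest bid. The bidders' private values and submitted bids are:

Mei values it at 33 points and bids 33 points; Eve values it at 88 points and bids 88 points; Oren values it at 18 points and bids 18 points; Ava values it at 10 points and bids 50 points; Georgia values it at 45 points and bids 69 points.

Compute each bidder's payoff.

Bids in descending order: Eve 88 points; Georgia 69 points; Ava 50 points; Mei 33 points; Oren 18 points.
Eve has the top bid and wins; the price is the second-highest bid, 69 points.
Eve's payoff = 88 points − 69 points = 19 points. All other bidders lose, so their payoff is 0.

Mei 0 points, Eve 19 points, Oren 0 points, Ava 0 points, Georgia 0 points.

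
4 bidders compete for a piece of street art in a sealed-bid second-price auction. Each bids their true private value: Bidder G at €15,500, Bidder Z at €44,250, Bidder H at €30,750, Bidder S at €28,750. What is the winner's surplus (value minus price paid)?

Ranking the bids: Bidder Z €44,250, then Bidder H €30,750, then Bidder S €28,750, then Bidder G €15,500.
Bidder Z wins with the top bid and pays the second-highest, €30,750.
Surplus = €44,250 − €30,750 = €13,500.

Surplus = €13,500.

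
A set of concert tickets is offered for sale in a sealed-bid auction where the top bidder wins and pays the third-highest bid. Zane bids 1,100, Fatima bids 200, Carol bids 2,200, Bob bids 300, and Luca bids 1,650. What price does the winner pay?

Sorted high to low: Carol 2,200 > Luca 1,650 > Zane 1,100 > Bob 300 > Fatima 200.
Carol is the highest bidder, so Carol wins.
Under the third-price rule, the price is the third-highest bid: 1,100.

1,100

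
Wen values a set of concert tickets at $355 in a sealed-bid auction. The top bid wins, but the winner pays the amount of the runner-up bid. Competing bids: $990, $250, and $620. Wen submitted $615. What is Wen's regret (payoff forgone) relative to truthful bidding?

The highest competing bid is $990.
Bidding truthfully at $355: the top bid is $990 (a rival), so Wen loses. Payoff = $0.
Bidding $615: the top bid is $990 (a rival), so Wen loses. Payoff = $0.
Regret = truthful payoff − actual payoff = $0 − $0 = $0.
The bid only affects whether you win, not the price — here both bids land on the same side of the top rival bid, so the deviation is payoff-neutral.

Payoff forgone: $0.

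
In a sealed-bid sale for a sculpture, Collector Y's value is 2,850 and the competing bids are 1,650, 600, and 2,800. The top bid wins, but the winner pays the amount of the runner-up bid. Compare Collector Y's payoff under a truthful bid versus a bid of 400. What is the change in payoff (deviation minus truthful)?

The highest competing bid is 2,800.
Bidding truthfully at 2,850: Collector Y has the top bid, wins, and pays the second-highest bid 2,800. Payoff = 2,850 − 2,800 = 50.
Bidding 400: the top bid is 2,800 (a rival), so Collector Y loses. Payoff = 0.
Change = 0 − 50 = -50.

-50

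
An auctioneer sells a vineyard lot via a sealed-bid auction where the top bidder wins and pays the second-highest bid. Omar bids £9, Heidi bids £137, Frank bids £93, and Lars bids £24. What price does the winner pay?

Price paid: £93.

Ordered from highest: Heidi £137, then Frank £93, then Lars £24, then Omar £9.
Heidi is the highest bidder, so Heidi wins.
Under the second-price rule, the price is the second-highest bid: £93.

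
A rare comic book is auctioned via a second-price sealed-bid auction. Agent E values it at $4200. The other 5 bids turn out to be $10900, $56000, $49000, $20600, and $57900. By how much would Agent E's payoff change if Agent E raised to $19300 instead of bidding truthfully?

The highest competing bid is $57900.
Bidding truthfully at $4200: the top bid is $57900 (a rival), so Agent E loses. Payoff = $0.
Bidding $19300: the top bid is $57900 (a rival), so Agent E loses. Payoff = $0.
Change = $0 − $0 = $0.

$0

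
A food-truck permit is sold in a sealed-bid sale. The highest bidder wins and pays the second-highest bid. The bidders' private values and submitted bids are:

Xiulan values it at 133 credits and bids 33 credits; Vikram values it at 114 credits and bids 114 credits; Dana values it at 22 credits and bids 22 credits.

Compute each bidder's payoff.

Ordered from highest: Vikram 114 credits > Xiulan 33 credits > Dana 22 credits.
Vikram has the top bid and wins; the price is the second-highest bid, 33 credits.
Vikram's payoff = 114 credits − 33 credits = 81 credits. All other bidders lose, so their payoff is 0.

Xiulan 0 credits, Vikram 81 credits, Dana 0 credits.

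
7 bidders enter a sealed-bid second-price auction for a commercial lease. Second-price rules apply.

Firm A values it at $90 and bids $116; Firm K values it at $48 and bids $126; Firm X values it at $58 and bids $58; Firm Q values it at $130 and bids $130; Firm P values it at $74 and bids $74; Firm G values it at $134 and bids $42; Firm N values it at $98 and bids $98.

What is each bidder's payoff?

Bids in descending order: Firm Q $130, then Firm K $126, then Firm A $116, then Firm N $98, then Firm P $74, then Firm X $58, then Firm G $42.
Firm Q has the top bid and wins; the price is the second-highest bid, $126.
Firm Q's payoff = $130 − $126 = $4. All other bidders lose, so their payoff is 0.

Payoffs: Firm A $0, Firm K $0, Firm X $0, Firm Q $4, Firm P $0, Firm G $0, Firm N $0.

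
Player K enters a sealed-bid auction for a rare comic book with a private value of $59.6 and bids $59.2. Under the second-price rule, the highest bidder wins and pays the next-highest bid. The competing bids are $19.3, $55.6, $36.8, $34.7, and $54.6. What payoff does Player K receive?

Highest competing bid: $55.6.
Player K's bid $59.2 is the highest overall, so Player K wins and pays the second-highest bid, $55.6.
Payoff = value − price = $59.6 − $55.6 = $4.0.

$4.0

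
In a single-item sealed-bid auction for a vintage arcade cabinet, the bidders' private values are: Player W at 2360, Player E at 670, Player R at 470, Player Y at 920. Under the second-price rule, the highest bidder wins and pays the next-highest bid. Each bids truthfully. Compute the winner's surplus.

Surplus = 1440.

Ranking the bids: Player W 2360, then Player Y 920, then Player E 670, then Player R 470.
Player W wins with the top bid and pays the second-highest, 920.
Surplus = 2360 − 920 = 1440.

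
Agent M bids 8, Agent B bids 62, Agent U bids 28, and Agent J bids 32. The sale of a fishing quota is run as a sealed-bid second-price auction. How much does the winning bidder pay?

Ranking the bids: Agent B 62 > Agent J 32 > Agent U 28 > Agent M 8.
Agent B has the highest bid, so Agent B wins.
The second-highest bid is 32, so that is what Agent B pays.

32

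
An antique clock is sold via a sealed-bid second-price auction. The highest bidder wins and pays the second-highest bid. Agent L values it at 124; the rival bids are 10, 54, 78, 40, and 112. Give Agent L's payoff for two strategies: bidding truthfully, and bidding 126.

The highest competing bid is 112.
Bidding truthfully at 124: Agent L has the top bid, wins, and pays the second-highest bid 112. Payoff = 124 − 112 = 12.
Bidding 126: Agent L has the top bid, wins, and pays the second-highest bid 112. Payoff = 124 − 112 = 12.
The bid only affects whether you win, not the price — here both bids land on the same side of the top rival bid, so the deviation is payoff-neutral.

(a) 12  (b) 12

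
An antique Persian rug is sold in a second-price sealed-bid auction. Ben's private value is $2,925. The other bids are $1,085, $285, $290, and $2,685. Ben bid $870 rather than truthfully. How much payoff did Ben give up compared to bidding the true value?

Regret: $240.

The highest competing bid is $2,685.
Bidding truthfully at $2,925: Ben has the top bid, wins, and pays the second-highest bid $2,685. Payoff = $2,925 − $2,685 = $240.
Bidding $870: the top bid is $2,685 (a rival), so Ben loses. Payoff = $0.
Regret = truthful payoff − actual payoff = $240 − $0 = $240.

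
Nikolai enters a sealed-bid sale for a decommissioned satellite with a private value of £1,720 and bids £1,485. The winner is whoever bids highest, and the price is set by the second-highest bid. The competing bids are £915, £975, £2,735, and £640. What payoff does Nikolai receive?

Nikolai's payoff: £0.

Highest competing bid: £2,735.
Nikolai's bid £1,485 is not the highest, so Nikolai loses, pays nothing, and earns zero payoff.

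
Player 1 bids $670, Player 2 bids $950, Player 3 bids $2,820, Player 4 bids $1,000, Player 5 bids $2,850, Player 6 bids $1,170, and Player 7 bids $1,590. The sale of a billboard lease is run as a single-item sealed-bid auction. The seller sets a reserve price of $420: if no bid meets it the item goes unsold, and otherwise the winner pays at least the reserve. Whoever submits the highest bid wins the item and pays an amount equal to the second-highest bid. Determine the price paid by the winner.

$2,820

Bids in descending order: Player 5 $2,850, then Player 3 $2,820, then Player 7 $1,590, then Player 6 $1,170, then Player 4 $1,000, then Player 2 $950, then Player 1 $670.
Player 5 has the highest bid, so Player 5 wins.
The second-highest bid is $2,820, which exceeds the reserve, so that sets the price.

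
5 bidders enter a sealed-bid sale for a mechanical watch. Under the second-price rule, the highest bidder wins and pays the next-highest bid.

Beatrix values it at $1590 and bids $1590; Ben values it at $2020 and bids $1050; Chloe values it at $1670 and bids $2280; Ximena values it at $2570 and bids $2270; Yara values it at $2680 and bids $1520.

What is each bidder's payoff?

Beatrix $0, Ben $0, Chloe -$600, Ximena $0, Yara $0.

Ordered from highest: Chloe $2280, then Ximena $2270, then Beatrix $1590, then Yara $1520, then Ben $1050.
Chloe has the top bid and wins; the price is the second-highest bid, $2270.
Chloe's payoff = $1670 − $2270 = -$600. All other bidders lose, so their payoff is 0.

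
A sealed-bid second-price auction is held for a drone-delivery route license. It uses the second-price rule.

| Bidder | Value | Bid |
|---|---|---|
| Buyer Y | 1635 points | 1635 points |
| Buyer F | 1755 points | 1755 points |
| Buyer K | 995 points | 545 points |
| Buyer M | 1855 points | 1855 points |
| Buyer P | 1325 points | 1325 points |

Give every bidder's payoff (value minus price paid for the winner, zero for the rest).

Payoffs: Buyer Y 0 points, Buyer F 0 points, Buyer K 0 points, Buyer M 100 points, Buyer P 0 points.

Sorted high to low: Buyer M 1855 points; Buyer F 1755 points; Buyer Y 1635 points; Buyer P 1325 points; Buyer K 545 points.
Buyer M has the top bid and wins; the price is the second-highest bid, 1755 points.
Buyer M's payoff = 1855 points − 1755 points = 100 points. All other bidders lose, so their payoff is 0.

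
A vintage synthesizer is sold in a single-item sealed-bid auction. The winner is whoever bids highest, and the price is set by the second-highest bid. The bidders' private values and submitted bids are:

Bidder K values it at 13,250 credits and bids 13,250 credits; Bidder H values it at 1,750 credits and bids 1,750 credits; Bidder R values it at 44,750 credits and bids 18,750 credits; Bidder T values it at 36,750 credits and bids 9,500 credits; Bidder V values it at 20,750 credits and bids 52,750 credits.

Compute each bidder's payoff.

Sorted high to low: Bidder V 52,750 credits > Bidder R 18,750 credits > Bidder K 13,250 credits > Bidder T 9,500 credits > Bidder H 1,750 credits.
Bidder V has the top bid and wins; the price is the second-highest bid, 18,750 credits.
Bidder V's payoff = 20,750 credits − 18,750 credits = 2,000 credits. All other bidders lose, so their payoff is 0.

Bidder K 0 credits, Bidder H 0 credits, Bidder R 0 credits, Bidder T 0 credits, Bidder V 2,000 credits.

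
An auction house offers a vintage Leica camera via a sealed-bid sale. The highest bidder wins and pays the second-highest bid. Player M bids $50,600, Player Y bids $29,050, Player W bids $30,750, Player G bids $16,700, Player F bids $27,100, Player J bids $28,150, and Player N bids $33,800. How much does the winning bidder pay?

The winner pays $33,800.

Ordered from highest: Player M $50,600, then Player N $33,800, then Player W $30,750, then Player Y $29,050, then Player J $28,150, then Player F $27,100, then Player G $16,700.
Player M has the highest bid, so Player M wins.
The second-highest bid is $33,800, so that is what Player M pays.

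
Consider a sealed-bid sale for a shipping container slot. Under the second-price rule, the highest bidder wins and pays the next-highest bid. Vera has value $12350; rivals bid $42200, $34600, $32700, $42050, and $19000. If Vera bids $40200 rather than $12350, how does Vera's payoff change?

Change in payoff: $0.

The highest competing bid is $42200.
Bidding truthfully at $12350: the top bid is $42200 (a rival), so Vera loses. Payoff = $0.
Bidding $40200: the top bid is $42200 (a rival), so Vera loses. Payoff = $0.
Change = $0 − $0 = $0.
The bid only affects whether you win, not the price — here both bids land on the same side of the top rival bid, so the deviation is payoff-neutral.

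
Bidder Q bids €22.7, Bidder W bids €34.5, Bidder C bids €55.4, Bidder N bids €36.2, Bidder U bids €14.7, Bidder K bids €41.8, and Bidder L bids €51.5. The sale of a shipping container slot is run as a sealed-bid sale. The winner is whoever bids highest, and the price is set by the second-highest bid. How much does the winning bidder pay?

€51.5

Ordered from highest: Bidder C €55.4, then Bidder L €51.5, then Bidder K €41.8, then Bidder N €36.2, then Bidder W €34.5, then Bidder Q €22.7, then Bidder U €14.7.
Bidder C has the highest bid, so Bidder C wins.
The second-highest bid is €51.5, so that is what Bidder C pays.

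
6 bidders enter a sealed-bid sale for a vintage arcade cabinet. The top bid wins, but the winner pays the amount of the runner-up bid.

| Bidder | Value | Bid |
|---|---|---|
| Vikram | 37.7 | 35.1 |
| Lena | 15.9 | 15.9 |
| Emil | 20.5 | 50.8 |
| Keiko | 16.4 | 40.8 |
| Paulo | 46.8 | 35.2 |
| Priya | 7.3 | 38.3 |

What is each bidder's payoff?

Ordered from highest: Emil 50.8, then Keiko 40.8, then Priya 38.3, then Paulo 35.2, then Vikram 35.1, then Lena 15.9.
Emil has the top bid and wins; the price is the second-highest bid, 40.8.
Emil's payoff = 20.5 − 40.8 = -20.3. All other bidders lose, so their payoff is 0.

Vikram 0.0, Lena 0.0, Emil -20.3, Keiko 0.0, Paulo 0.0, Priya 0.0.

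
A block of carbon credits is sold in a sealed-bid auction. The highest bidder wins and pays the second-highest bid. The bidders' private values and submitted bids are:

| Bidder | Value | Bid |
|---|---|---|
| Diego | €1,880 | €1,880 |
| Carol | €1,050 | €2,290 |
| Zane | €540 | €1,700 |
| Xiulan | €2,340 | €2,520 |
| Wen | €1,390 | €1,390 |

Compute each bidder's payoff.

Ordered from highest: Xiulan €2,520, then Carol €2,290, then Diego €1,880, then Zane €1,700, then Wen €1,390.
Xiulan has the top bid and wins; the price is the second-highest bid, €2,290.
Xiulan's payoff = €2,340 − €2,290 = €50. All other bidders lose, so their payoff is 0.

Diego €0, Carol €0, Zane €0, Xiulan €50, Wen €0.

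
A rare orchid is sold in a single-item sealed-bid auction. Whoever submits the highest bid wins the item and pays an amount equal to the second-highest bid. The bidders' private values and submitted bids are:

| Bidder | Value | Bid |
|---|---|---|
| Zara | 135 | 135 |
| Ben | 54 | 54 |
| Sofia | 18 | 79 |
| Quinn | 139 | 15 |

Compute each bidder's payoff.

Zara 56, Ben 0, Sofia 0, Quinn 0.

Bids in descending order: Zara 135, then Sofia 79, then Ben 54, then Quinn 15.
Zara has the top bid and wins; the price is the second-highest bid, 79.
Zara's payoff = 135 − 79 = 56. All other bidders lose, so their payoff is 0.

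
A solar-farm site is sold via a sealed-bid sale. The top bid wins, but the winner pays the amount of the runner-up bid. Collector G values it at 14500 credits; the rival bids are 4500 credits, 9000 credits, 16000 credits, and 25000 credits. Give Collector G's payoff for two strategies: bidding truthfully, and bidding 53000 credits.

The highest competing bid is 25000 credits.
Bidding truthfully at 14500 credits: the top bid is 25000 credits (a rival), so Collector G loses. Payoff = 0 credits.
Bidding 53000 credits: Collector G has the top bid, wins, and pays the second-highest bid 25000 credits. Payoff = 14500 credits − 25000 credits = -10500 credits.
This is the dominant-strategy logic: truthful bidding weakly beats any alternative.

Truthful: 0 credits; alternative: -10500 credits.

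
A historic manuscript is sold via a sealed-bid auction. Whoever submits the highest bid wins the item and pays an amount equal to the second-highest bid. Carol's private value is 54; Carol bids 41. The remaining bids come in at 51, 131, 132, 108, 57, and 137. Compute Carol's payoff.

Carol's payoff: 0.

Highest competing bid: 137.
Carol's bid 41 is not the highest, so Carol loses, pays nothing, and earns zero payoff.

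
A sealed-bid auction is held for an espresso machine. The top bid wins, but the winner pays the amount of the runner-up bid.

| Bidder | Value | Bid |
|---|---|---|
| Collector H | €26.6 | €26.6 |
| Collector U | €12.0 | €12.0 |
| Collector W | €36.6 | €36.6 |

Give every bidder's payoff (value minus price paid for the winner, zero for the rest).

Bids in descending order: Collector W €36.6, then Collector H €26.6, then Collector U €12.0.
Collector W has the top bid and wins; the price is the second-highest bid, €26.6.
Collector W's payoff = €36.6 − €26.6 = €10.0. All other bidders lose, so their payoff is 0.

Payoffs: Collector H €0.0, Collector U €0.0, Collector W €10.0.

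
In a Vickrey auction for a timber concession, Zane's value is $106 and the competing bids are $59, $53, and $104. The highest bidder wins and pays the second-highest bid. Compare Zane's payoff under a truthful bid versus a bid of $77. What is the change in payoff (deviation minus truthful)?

The highest competing bid is $104.
Bidding truthfully at $106: Zane has the top bid, wins, and pays the second-highest bid $104. Payoff = $106 − $104 = $2.
Bidding $77: the top bid is $104 (a rival), so Zane loses. Payoff = $0.
Change = $0 − $2 = -$2.

Change in payoff: -$2.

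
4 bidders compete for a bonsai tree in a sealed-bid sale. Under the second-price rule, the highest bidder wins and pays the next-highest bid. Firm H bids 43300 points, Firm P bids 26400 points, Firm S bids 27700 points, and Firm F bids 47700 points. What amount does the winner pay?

Bids in descending order: Firm F 47700 points, then Firm H 43300 points, then Firm S 27700 points, then Firm P 26400 points.
Firm F has the highest bid, so Firm F wins.
The second-highest bid is 43300 points, so that is what Firm F pays.

Price paid: 43300 points.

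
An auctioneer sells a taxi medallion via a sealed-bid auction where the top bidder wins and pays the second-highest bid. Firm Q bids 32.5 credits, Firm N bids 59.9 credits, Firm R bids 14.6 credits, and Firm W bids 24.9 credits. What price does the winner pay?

Ranking the bids: Firm N 59.9 credits, then Firm Q 32.5 credits, then Firm W 24.9 credits, then Firm R 14.6 credits.
Firm N is the highest bidder, so Firm N wins.
Under the second-price rule, the price is the second-highest bid: 32.5 credits.

The winner pays 32.5 credits.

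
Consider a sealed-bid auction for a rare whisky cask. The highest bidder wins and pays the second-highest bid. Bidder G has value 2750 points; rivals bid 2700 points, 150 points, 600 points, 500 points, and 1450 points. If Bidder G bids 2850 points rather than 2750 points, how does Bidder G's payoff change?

Payoff change: 0 points.

The highest competing bid is 2700 points.
Bidding truthfully at 2750 points: Bidder G has the top bid, wins, and pays the second-highest bid 2700 points. Payoff = 2750 points − 2700 points = 50 points.
Bidding 2850 points: Bidder G has the top bid, wins, and pays the second-highest bid 2700 points. Payoff = 2750 points − 2700 points = 50 points.
Change = 50 points − 50 points = 0 points.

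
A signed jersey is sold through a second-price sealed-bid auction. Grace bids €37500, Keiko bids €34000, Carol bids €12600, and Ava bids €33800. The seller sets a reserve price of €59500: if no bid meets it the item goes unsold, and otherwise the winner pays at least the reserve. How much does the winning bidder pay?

Ordered from highest: Grace €37500 > Keiko €34000 > Ava €33800 > Carol €12600.
The top bid €37500 is below the reserve €59500, so the item goes unsold and nothing is paid.

unsold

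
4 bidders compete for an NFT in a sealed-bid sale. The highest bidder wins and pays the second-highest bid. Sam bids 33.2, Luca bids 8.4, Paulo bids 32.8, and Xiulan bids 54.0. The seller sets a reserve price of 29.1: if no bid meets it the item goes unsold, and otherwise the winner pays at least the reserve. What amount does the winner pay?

33.2

Sorted high to low: Xiulan 54.0, then Sam 33.2, then Paulo 32.8, then Luca 8.4.
Xiulan has the highest bid, so Xiulan wins.
The second-highest bid is 33.2, which exceeds the reserve, so that sets the price.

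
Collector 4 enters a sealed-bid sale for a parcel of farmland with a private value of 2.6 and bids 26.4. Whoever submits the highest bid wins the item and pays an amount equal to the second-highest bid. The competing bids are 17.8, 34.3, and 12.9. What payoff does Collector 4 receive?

The bidder's payoff: 0.0.

Highest competing bid: 34.3.
Collector 4's bid 26.4 is not the highest, so Collector 4 loses, pays nothing, and earns zero payoff.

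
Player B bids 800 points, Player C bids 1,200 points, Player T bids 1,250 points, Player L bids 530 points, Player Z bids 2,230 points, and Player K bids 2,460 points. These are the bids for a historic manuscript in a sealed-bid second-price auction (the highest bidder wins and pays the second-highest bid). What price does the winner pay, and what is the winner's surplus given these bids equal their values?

The winner pays 2,230 points for a surplus of 230 points.

Bids in descending order: Player K 2,460 points, then Player Z 2,230 points, then Player T 1,250 points, then Player C 1,200 points, then Player B 800 points, then Player L 530 points.
Player K is the highest bidder, so Player K wins.
Under the second-price rule, the price is the second-highest bid: 2,230 points.
Surplus = 2,460 points − 2,230 points = 230 points.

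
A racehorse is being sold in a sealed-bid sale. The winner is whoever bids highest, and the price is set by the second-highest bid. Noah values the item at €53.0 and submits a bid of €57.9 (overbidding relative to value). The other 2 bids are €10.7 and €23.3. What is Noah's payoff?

€29.7

Highest competing bid: €23.3.
Noah's bid €57.9 is the highest overall, so Noah wins and pays the second-highest bid, €23.3.
Payoff = value − price = €53.0 − €23.3 = €29.7.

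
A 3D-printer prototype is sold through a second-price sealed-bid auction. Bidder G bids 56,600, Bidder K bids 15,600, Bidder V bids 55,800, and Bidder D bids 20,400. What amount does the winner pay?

55,800

Ranking the bids: Bidder G 56,600; Bidder V 55,800; Bidder D 20,400; Bidder K 15,600.
Bidder G has the highest bid, so Bidder G wins.
The second-highest bid is 55,800, so that is what Bidder G pays.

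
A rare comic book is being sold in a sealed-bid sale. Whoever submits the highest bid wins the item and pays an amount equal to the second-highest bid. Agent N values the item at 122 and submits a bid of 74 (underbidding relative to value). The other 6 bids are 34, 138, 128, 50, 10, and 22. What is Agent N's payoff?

Agent N's payoff: 0.

Highest competing bid: 138.
Agent N's bid 74 is not the highest, so Agent N loses, pays nothing, and earns zero payoff.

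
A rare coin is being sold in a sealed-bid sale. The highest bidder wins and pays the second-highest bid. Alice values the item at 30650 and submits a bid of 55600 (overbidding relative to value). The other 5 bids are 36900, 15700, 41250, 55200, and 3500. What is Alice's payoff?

Highest competing bid: 55200.
Alice's bid 55600 is the highest overall, so Alice wins and pays the second-highest bid, 55200.
Payoff = value − price = 30650 − 55200 = -24550.
Overbidding won the item at a price above value — truthful bidding would have avoided this loss.

Alice's payoff: -24550.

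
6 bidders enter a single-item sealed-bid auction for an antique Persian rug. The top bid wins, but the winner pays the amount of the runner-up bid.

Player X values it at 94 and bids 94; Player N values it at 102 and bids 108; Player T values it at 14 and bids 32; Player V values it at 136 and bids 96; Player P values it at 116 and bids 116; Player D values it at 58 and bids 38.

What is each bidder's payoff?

Sorted high to low: Player P 116, then Player N 108, then Player V 96, then Player X 94, then Player D 38, then Player T 32.
Player P has the top bid and wins; the price is the second-highest bid, 108.
Player P's payoff = 116 − 108 = 8. All other bidders lose, so their payoff is 0.

Payoffs: Player X 0, Player N 0, Player T 0, Player V 0, Player P 8, Player D 0.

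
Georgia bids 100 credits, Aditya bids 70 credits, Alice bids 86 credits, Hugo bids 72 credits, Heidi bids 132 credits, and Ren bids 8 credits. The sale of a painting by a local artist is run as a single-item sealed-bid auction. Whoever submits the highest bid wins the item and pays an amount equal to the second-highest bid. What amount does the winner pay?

Price paid: 100 credits.

Ordered from highest: Heidi 132 credits, then Georgia 100 credits, then Alice 86 credits, then Hugo 72 credits, then Aditya 70 credits, then Ren 8 credits.
Heidi has the highest bid, so Heidi wins.
The second-highest bid is 100 credits, so that is what Heidi pays.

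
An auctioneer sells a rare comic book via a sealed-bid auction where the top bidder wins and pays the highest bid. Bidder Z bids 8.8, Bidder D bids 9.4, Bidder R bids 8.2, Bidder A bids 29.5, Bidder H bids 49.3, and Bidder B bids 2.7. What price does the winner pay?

Ordered from highest: Bidder H 49.3; Bidder A 29.5; Bidder D 9.4; Bidder Z 8.8; Bidder R 8.2; Bidder B 2.7.
Bidder H is the highest bidder, so Bidder H wins.
Under the first-price rule, the price is the highest bid: 49.3.

The winner pays 49.3.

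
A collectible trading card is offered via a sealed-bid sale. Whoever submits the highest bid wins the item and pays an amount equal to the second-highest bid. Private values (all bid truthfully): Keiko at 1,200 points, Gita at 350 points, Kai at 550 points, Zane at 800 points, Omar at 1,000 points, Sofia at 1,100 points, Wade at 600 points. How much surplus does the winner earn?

Bids in descending order: Keiko 1,200 points, then Sofia 1,100 points, then Omar 1,000 points, then Zane 800 points, then Wade 600 points, then Kai 550 points, then Gita 350 points.
Keiko wins with the top bid and pays the second-highest, 1,100 points.
Surplus = 1,200 points − 1,100 points = 100 points.

Surplus = 100 points.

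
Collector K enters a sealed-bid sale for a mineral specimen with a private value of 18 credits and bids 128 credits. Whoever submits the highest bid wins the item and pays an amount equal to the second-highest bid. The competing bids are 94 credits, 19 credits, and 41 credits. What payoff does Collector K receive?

Payoff = -76 credits.

Highest competing bid: 94 credits.
Collector K's bid 128 credits is the highest overall, so Collector K wins and pays the second-highest bid, 94 credits.
Payoff = value − price = 18 credits − 94 credits = -76 credits.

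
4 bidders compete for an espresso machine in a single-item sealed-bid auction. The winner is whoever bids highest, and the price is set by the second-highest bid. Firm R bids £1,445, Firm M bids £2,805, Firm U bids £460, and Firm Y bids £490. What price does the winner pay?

The winner pays £1,445.

Ranking the bids: Firm M £2,805 > Firm R £1,445 > Firm Y £490 > Firm U £460.
Firm M has the highest bid, so Firm M wins.
The second-highest bid is £1,445, so that is what Firm M pays.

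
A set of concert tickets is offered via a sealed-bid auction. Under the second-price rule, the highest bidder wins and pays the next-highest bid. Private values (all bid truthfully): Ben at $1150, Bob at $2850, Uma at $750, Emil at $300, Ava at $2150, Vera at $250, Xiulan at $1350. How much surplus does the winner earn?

Bids in descending order: Bob $2850 > Ava $2150 > Xiulan $1350 > Ben $1150 > Uma $750 > Emil $300 > Vera $250.
Bob wins with the top bid and pays the second-highest, $2150.
Surplus = $2850 − $2150 = $700.

Surplus = $700.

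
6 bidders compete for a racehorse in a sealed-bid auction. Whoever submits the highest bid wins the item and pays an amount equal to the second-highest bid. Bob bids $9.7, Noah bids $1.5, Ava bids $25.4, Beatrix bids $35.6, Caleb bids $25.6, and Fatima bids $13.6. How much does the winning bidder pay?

The winner pays $25.6.

Sorted high to low: Beatrix $35.6, then Caleb $25.6, then Ava $25.4, then Fatima $13.6, then Bob $9.7, then Noah $1.5.
Beatrix has the highest bid, so Beatrix wins.
The second-highest bid is $25.6, so that is what Beatrix pays.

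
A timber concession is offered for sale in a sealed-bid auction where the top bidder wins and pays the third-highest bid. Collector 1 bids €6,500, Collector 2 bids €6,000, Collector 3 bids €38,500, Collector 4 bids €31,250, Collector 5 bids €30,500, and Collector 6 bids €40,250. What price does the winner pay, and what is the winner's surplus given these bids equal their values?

Price €31,250; surplus €9,000.

Bids in descending order: Collector 6 €40,250, then Collector 3 €38,500, then Collector 4 €31,250, then Collector 5 €30,500, then Collector 1 €6,500, then Collector 2 €6,000.
Collector 6 is the highest bidder, so Collector 6 wins.
Under the third-price rule, the price is the third-highest bid: €31,250.
Surplus = €40,250 − €31,250 = €9,000.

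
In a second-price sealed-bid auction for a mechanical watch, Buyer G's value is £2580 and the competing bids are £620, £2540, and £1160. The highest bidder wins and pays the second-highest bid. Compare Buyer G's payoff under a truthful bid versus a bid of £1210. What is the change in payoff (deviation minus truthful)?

The highest competing bid is £2540.
Bidding truthfully at £2580: Buyer G has the top bid, wins, and pays the second-highest bid £2540. Payoff = £2580 − £2540 = £40.
Bidding £1210: the top bid is £2540 (a rival), so Buyer G loses. Payoff = £0.
Change = £0 − £40 = -£40.

-£40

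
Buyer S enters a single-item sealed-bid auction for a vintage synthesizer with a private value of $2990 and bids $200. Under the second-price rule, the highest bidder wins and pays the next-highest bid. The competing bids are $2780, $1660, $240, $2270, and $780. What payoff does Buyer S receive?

Highest competing bid: $2780.
Buyer S's bid $200 is not the highest, so Buyer S loses, pays nothing, and earns zero payoff.

Payoff = $0.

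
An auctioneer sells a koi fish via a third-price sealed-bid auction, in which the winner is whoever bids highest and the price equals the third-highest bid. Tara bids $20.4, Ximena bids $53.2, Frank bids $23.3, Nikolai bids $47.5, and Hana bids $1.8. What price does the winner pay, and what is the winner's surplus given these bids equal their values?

Ordered from highest: Ximena $53.2; Nikolai $47.5; Frank $23.3; Tara $20.4; Hana $1.8.
Ximena is the highest bidder, so Ximena wins.
Under the third-price rule, the price is the third-highest bid: $23.3.
Surplus = $53.2 − $23.3 = $29.9.

The winner pays $23.3 for a surplus of $29.9.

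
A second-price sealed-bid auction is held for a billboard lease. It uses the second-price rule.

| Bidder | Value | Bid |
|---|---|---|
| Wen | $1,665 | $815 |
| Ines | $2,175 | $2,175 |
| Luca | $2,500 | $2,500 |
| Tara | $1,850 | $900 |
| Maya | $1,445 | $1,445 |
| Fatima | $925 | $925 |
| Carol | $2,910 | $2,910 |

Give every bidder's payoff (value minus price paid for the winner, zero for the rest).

Bids in descending order: Carol $2,910 > Luca $2,500 > Ines $2,175 > Maya $1,445 > Fatima $925 > Tara $900 > Wen $815.
Carol has the top bid and wins; the price is the second-highest bid, $2,500.
Carol's payoff = $2,910 − $2,500 = $410. All other bidders lose, so their payoff is 0.

Wen $0, Ines $0, Luca $0, Tara $0, Maya $0, Fatima $0, Carol $410.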